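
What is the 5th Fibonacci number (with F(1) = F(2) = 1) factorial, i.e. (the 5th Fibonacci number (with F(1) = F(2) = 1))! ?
Convert the 5th Fibonacci number (with F(1) = F(2) = 1) (Fibonacci index) → 1, 1, 2, 3, 5 → 5 (decimal)
Compute 5! = 120
120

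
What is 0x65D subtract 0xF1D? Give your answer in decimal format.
Convert 0x65D (hexadecimal) → 6×256 + 5×16 + 13 = 1629 (decimal)
Convert 0xF1D (hexadecimal) → 15×256 + 1×16 + 13 = 3869 (decimal)
Compute 1629 - 3869 = -2240
-2240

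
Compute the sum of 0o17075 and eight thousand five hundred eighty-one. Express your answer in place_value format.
Convert 0o17075 (octal) → 1×4096 + 7×512 + 7×8 + 5 = 7741 (decimal)
Convert eight thousand five hundred eighty-one (English words) → 8×1000 + 5×100 + 81 = 8581 (decimal)
Compute 7741 + 8581 = 16322
Convert 16322 (decimal) → 16322 = 16×1000 + 3×100 + 2×10 + 2 → 16 thousands, 3 hundreds, 2 tens, 2 ones (place-value notation)
16 thousands, 3 hundreds, 2 tens, 2 ones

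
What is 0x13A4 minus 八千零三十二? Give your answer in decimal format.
Convert 0x13A4 (hexadecimal) → 1×4096 + 3×256 + 10×16 + 4 = 5028 (decimal)
Convert 八千零三十二 (Chinese numeral) → 8×1000 + 3×10 + 2 = 8032 (decimal)
Compute 5028 - 8032 = -3004
-3004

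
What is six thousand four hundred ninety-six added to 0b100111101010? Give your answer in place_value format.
Convert six thousand four hundred ninety-six (English words) → 6×1000 + 4×100 + 96 = 6496 (decimal)
Convert 0b100111101010 (binary) → 2048 + 256 + 128 + 64 + 32 + 8 + 2 = 2538 (decimal)
Compute 6496 + 2538 = 9034
Convert 9034 (decimal) → 9034 = 9×1000 + 3×10 + 4 → 9 thousands, 3 tens, 4 ones (place-value notation)
9 thousands, 3 tens, 4 ones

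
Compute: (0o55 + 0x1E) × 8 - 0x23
Convert 0o55 (octal) → 5×8 + 5 = 45 (decimal)
Convert 0x1E (hexadecimal) → 1×16 + 14 = 30 (decimal)
Convert 0x23 (hexadecimal) → 2×16 + 3 = 35 (decimal)
Expression in decimal: (45 + 30) × 8 - 35
Parentheses first: 45 + 30 = 75
Multiply: 75 × 8 = 600
Subtract: 600 - 35 = 565
565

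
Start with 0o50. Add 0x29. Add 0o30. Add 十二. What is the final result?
Convert 0o50 (octal) → 5×8 = 40 (decimal)
Start: 40
Convert 0x29 (hexadecimal) → 2×16 + 9 = 41 (decimal)
40 + 41 = 81
Convert 0o30 (octal) → 3×8 = 24 (decimal)
81 + 24 = 105
Convert 十二 (Chinese numeral) → 1×10 + 2 = 12 (decimal)
105 + 12 = 117
117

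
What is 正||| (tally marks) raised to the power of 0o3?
Convert 正||| (tally marks) → 5 + 3 = 8 (decimal)
Convert 0o3 (octal) → 3 (decimal)
Compute 8 ^ 3 = 512
512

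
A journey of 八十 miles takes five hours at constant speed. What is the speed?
Convert 八十 (Chinese numeral) → 8×10 = 80 (decimal)
Convert five (English words) → 5 (decimal)
Compute 80 ÷ 5 = 16
16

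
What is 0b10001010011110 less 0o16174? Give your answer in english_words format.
Convert 0b10001010011110 (binary) → 8192 + 512 + 128 + 16 + 8 + 4 + 2 = 8862 (decimal)
Convert 0o16174 (octal) → 1×4096 + 6×512 + 1×64 + 7×8 + 4 = 7292 (decimal)
Compute 8862 - 7292 = 1570
Convert 1570 (decimal) → 1570 = 1×1000 + 5×100 + 70 → one thousand five hundred seventy (English words)
one thousand five hundred seventy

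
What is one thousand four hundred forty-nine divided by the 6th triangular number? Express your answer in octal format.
Convert one thousand four hundred forty-nine (English words) → 1×1000 + 4×100 + 49 = 1449 (decimal)
Convert the 6th triangular number (triangular index) → 6×7/2 = 21 (decimal)
Compute 1449 ÷ 21 = 69
Convert 69 (decimal) → 69 = 1×64 + 5 → 0o105 (octal)
0o105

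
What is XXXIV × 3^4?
Convert XXXIV (Roman numeral) → 10 + 10 + 10 + 4 = 34 (decimal)
Convert 3^4 (power) → 81 (decimal)
Compute 34 × 81 = 2754
2754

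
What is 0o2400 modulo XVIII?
Convert 0o2400 (octal) → 2×512 + 4×64 = 1280 (decimal)
Convert XVIII (Roman numeral) → 10 + 5 + 1 + 1 + 1 = 18 (decimal)
Compute 1280 mod 18 = 2
2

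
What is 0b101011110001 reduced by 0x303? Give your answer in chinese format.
Convert 0b101011110001 (binary) → 2048 + 512 + 128 + 64 + 32 + 16 + 1 = 2801 (decimal)
Convert 0x303 (hexadecimal) → 3×256 + 3 = 771 (decimal)
Compute 2801 - 771 = 2030
Convert 2030 (decimal) → 2030 = 2×1000 + 3×10 → 二千零三十 (Chinese numeral)
二千零三十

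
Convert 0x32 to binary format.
Convert 0x32 (hexadecimal) → 3×16 + 2 = 50 (decimal)
Convert 50 (decimal) → 50 = 32 + 16 + 2 → 0b110010 (binary)
0b110010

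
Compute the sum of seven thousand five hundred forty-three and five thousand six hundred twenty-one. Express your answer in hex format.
Convert seven thousand five hundred forty-three (English words) → 7×1000 + 5×100 + 43 = 7543 (decimal)
Convert five thousand six hundred twenty-one (English words) → 5×1000 + 6×100 + 21 = 5621 (decimal)
Compute 7543 + 5621 = 13164
Convert 13164 (decimal) → 13164 = 3×4096 + 3×256 + 6×16 + 12 → 0x336C (hexadecimal)
0x336C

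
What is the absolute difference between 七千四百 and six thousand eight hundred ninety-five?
Convert 七千四百 (Chinese numeral) → 7×1000 + 4×100 = 7400 (decimal)
Convert six thousand eight hundred ninety-five (English words) → 6×1000 + 8×100 + 95 = 6895 (decimal)
Compute |7400 - 6895| = 505
505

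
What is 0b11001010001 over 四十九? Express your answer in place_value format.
Convert 0b11001010001 (binary) → 1024 + 512 + 64 + 16 + 1 = 1617 (decimal)
Convert 四十九 (Chinese numeral) → 4×10 + 9 = 49 (decimal)
Compute 1617 ÷ 49 = 33
Convert 33 (decimal) → 33 = 3×10 + 3 → 3 tens, 3 ones (place-value notation)
3 tens, 3 ones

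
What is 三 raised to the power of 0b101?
Convert 三 (Chinese numeral) → 3 (decimal)
Convert 0b101 (binary) → 4 + 1 = 5 (decimal)
Compute 3 ^ 5 = 243
243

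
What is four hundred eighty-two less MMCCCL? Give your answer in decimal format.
Convert four hundred eighty-two (English words) → 4×100 + 82 = 482 (decimal)
Convert MMCCCL (Roman numeral) → 1000 + 1000 + 100 + 100 + 100 + 50 = 2350 (decimal)
Compute 482 - 2350 = -1868
-1868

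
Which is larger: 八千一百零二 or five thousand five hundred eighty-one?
Convert 八千一百零二 (Chinese numeral) → 8×1000 + 1×100 + 2 = 8102 (decimal)
Convert five thousand five hundred eighty-one (English words) → 5×1000 + 5×100 + 81 = 5581 (decimal)
Compare 8102 vs 5581: larger = 8102
8102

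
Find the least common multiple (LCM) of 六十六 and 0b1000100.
Convert 六十六 (Chinese numeral) → 6×10 + 6 = 66 (decimal)
Convert 0b1000100 (binary) → 64 + 4 = 68 (decimal)
Compute lcm(66, 68) = 2244
2244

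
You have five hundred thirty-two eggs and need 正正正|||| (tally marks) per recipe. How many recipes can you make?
Convert five hundred thirty-two (English words) → 5×100 + 32 = 532 (decimal)
Convert 正正正|||| (tally marks) → 5 + 5 + 5 + 4 = 19 (decimal)
Compute 532 ÷ 19 = 28
28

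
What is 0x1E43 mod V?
Convert 0x1E43 (hexadecimal) → 1×4096 + 14×256 + 4×16 + 3 = 7747 (decimal)
Convert V (Roman numeral) → 5 (decimal)
Compute 7747 mod 5 = 2
2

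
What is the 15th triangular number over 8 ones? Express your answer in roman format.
Convert the 15th triangular number (triangular index) → 15×16/2 = 120 (decimal)
Convert 8 ones (place-value notation) → 8 (decimal)
Compute 120 ÷ 8 = 15
Convert 15 (decimal) → 15 = 10 + 5 → XV (Roman numeral)
XV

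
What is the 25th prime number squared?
The 25th prime number = 97
Compute 97² = 97 × 97 = 9409
9409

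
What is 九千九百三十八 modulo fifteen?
Convert 九千九百三十八 (Chinese numeral) → 9×1000 + 9×100 + 3×10 + 8 = 9938 (decimal)
Convert fifteen (English words) → 15 (decimal)
Compute 9938 mod 15 = 8
8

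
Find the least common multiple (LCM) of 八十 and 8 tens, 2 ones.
Convert 八十 (Chinese numeral) → 8×10 = 80 (decimal)
Convert 8 tens, 2 ones (place-value notation) → 8×10 + 2 = 82 (decimal)
Compute lcm(80, 82) = 3280
3280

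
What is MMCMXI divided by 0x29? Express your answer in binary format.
Convert MMCMXI (Roman numeral) → 1000 + 1000 + 900 + 10 + 1 = 2911 (decimal)
Convert 0x29 (hexadecimal) → 2×16 + 9 = 41 (decimal)
Compute 2911 ÷ 41 = 71
Convert 71 (decimal) → 71 = 64 + 4 + 2 + 1 → 0b1000111 (binary)
0b1000111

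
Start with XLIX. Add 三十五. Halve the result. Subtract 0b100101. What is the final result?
Convert XLIX (Roman numeral) → 40 + 9 = 49 (decimal)
Start: 49
Convert 三十五 (Chinese numeral) → 3×10 + 5 = 35 (decimal)
49 + 35 = 84
84 ÷ 2 = 42
Convert 0b100101 (binary) → 32 + 4 + 1 = 37 (decimal)
42 - 37 = 5
5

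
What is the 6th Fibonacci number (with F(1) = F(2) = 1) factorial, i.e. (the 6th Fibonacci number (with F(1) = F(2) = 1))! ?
Convert the 6th Fibonacci number (with F(1) = F(2) = 1) (Fibonacci index) → 1, 1, 2, 3, 5, 8 → 8 (decimal)
Compute 8! = 40320
40320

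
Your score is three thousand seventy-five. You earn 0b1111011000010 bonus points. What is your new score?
Convert three thousand seventy-five (English words) → 3×1000 + 75 = 3075 (decimal)
Convert 0b1111011000010 (binary) → 4096 + 2048 + 1024 + 512 + 128 + 64 + 2 = 7874 (decimal)
Compute 3075 + 7874 = 10949
10949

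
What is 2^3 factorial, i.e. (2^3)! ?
Convert 2^3 (power) → 8 (decimal)
Compute 8! = 40320
40320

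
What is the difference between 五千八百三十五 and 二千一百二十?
Convert 五千八百三十五 (Chinese numeral) → 5×1000 + 8×100 + 3×10 + 5 = 5835 (decimal)
Convert 二千一百二十 (Chinese numeral) → 2×1000 + 1×100 + 2×10 = 2120 (decimal)
Difference: |5835 - 2120| = 3715
3715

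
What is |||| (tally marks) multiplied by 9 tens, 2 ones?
Convert |||| (tally marks) → 4 (decimal)
Convert 9 tens, 2 ones (place-value notation) → 9×10 + 2 = 92 (decimal)
Compute 4 × 92 = 368
368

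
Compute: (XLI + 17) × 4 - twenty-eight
Convert XLI (Roman numeral) → 40 + 1 = 41 (decimal)
Convert twenty-eight (English words) → 28 (decimal)
Expression in decimal: (41 + 17) × 4 - 28
Parentheses first: 41 + 17 = 58
Multiply: 58 × 4 = 232
Subtract: 232 - 28 = 204
204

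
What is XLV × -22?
Convert XLV (Roman numeral) → 40 + 5 = 45 (decimal)
Compute 45 × -22 = -990
-990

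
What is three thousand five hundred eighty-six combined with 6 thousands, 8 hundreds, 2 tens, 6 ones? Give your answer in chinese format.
Convert three thousand five hundred eighty-six (English words) → 3×1000 + 5×100 + 86 = 3586 (decimal)
Convert 6 thousands, 8 hundreds, 2 tens, 6 ones (place-value notation) → 6×1000 + 8×100 + 2×10 + 6 = 6826 (decimal)
Compute 3586 + 6826 = 10412
Convert 10412 (decimal) → 10412 = 1×10000 + 4×100 + 1×10 + 2 → 一万零四百一十二 (Chinese numeral)
一万零四百一十二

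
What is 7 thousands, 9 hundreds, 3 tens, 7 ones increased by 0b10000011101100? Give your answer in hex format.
Convert 7 thousands, 9 hundreds, 3 tens, 7 ones (place-value notation) → 7×1000 + 9×100 + 3×10 + 7 = 7937 (decimal)
Convert 0b10000011101100 (binary) → 8192 + 128 + 64 + 32 + 8 + 4 = 8428 (decimal)
Compute 7937 + 8428 = 16365
Convert 16365 (decimal) → 16365 = 3×4096 + 15×256 + 14×16 + 13 → 0x3FED (hexadecimal)
0x3FED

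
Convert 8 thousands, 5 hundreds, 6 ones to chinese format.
Convert 8 thousands, 5 hundreds, 6 ones (place-value notation) → 8×1000 + 5×100 + 6 = 8506 (decimal)
Convert 8506 (decimal) → 8506 = 8×1000 + 5×100 + 6 → 八千五百零六 (Chinese numeral)
八千五百零六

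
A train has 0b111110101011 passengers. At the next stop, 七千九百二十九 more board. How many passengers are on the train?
Convert 0b111110101011 (binary) → 2048 + 1024 + 512 + 256 + 128 + 32 + 8 + 2 + 1 = 4011 (decimal)
Convert 七千九百二十九 (Chinese numeral) → 7×1000 + 9×100 + 2×10 + 9 = 7929 (decimal)
Compute 4011 + 7929 = 11940
11940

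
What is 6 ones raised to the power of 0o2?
Convert 6 ones (place-value notation) → 6 (decimal)
Convert 0o2 (octal) → 2 (decimal)
Compute 6 ^ 2 = 36
36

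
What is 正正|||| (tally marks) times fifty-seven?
Convert 正正|||| (tally marks) → 5 + 5 + 4 = 14 (decimal)
Convert fifty-seven (English words) → 57 (decimal)
Compute 14 × 57 = 798
798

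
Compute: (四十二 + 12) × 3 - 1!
Convert 四十二 (Chinese numeral) → 4×10 + 2 = 42 (decimal)
Convert 1! (factorial) → 1 (decimal)
Expression in decimal: (42 + 12) × 3 - 1
Parentheses first: 42 + 12 = 54
Multiply: 54 × 3 = 162
Subtract: 162 - 1 = 161
161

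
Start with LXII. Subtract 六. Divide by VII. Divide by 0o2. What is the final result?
Convert LXII (Roman numeral) → 50 + 10 + 1 + 1 = 62 (decimal)
Start: 62
Convert 六 (Chinese numeral) → 6 (decimal)
62 - 6 = 56
Convert VII (Roman numeral) → 5 + 1 + 1 = 7 (decimal)
56 ÷ 7 = 8
Convert 0o2 (octal) → 2 (decimal)
8 ÷ 2 = 4
4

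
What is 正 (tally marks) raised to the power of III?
Convert 正 (tally marks) → 5 (decimal)
Convert III (Roman numeral) → 1 + 1 + 1 = 3 (decimal)
Compute 5 ^ 3 = 125
125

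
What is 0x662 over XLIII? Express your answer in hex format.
Convert 0x662 (hexadecimal) → 6×256 + 6×16 + 2 = 1634 (decimal)
Convert XLIII (Roman numeral) → 40 + 1 + 1 + 1 = 43 (decimal)
Compute 1634 ÷ 43 = 38
Convert 38 (decimal) → 38 = 2×16 + 6 → 0x26 (hexadecimal)
0x26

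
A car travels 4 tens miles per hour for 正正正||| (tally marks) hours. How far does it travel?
Convert 4 tens (place-value notation) → 4×10 = 40 (decimal)
Convert 正正正||| (tally marks) → 5 + 5 + 5 + 3 = 18 (decimal)
Compute 40 × 18 = 720
720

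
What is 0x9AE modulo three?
Convert 0x9AE (hexadecimal) → 9×256 + 10×16 + 14 = 2478 (decimal)
Convert three (English words) → 3 (decimal)
Compute 2478 mod 3 = 0
0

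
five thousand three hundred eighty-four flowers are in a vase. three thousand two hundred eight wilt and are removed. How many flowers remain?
Convert five thousand three hundred eighty-four (English words) → 5×1000 + 3×100 + 84 = 5384 (decimal)
Convert three thousand two hundred eight (English words) → 3×1000 + 2×100 + 8 = 3208 (decimal)
Compute 5384 - 3208 = 2176
2176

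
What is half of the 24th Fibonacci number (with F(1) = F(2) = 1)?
The 24th Fibonacci number (with F(1) = F(2) = 1) = 46368
Compute 46368 ÷ 2 = 23184
23184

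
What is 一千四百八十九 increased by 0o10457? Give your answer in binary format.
Convert 一千四百八十九 (Chinese numeral) → 1×1000 + 4×100 + 8×10 + 9 = 1489 (decimal)
Convert 0o10457 (octal) → 1×4096 + 4×64 + 5×8 + 7 = 4399 (decimal)
Compute 1489 + 4399 = 5888
Convert 5888 (decimal) → 5888 = 4096 + 1024 + 512 + 256 → 0b1011100000000 (binary)
0b1011100000000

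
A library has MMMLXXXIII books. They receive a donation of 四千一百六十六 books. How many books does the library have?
Convert MMMLXXXIII (Roman numeral) → 1000 + 1000 + 1000 + 50 + 10 + 10 + 10 + 1 + 1 + 1 = 3083 (decimal)
Convert 四千一百六十六 (Chinese numeral) → 4×1000 + 1×100 + 6×10 + 6 = 4166 (decimal)
Compute 3083 + 4166 = 7249
7249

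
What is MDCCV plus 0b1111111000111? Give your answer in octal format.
Convert MDCCV (Roman numeral) → 1000 + 500 + 100 + 100 + 5 = 1705 (decimal)
Convert 0b1111111000111 (binary) → 4096 + 2048 + 1024 + 512 + 256 + 128 + 64 + 4 + 2 + 1 = 8135 (decimal)
Compute 1705 + 8135 = 9840
Convert 9840 (decimal) → 9840 = 2×4096 + 3×512 + 1×64 + 6×8 → 0o23160 (octal)
0o23160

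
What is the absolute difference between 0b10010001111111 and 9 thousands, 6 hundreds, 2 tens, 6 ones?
Convert 0b10010001111111 (binary) → 8192 + 1024 + 64 + 32 + 16 + 8 + 4 + 2 + 1 = 9343 (decimal)
Convert 9 thousands, 6 hundreds, 2 tens, 6 ones (place-value notation) → 9×1000 + 6×100 + 2×10 + 6 = 9626 (decimal)
Compute |9343 - 9626| = 283
283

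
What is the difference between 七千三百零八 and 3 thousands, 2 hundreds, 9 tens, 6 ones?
Convert 七千三百零八 (Chinese numeral) → 7×1000 + 3×100 + 8 = 7308 (decimal)
Convert 3 thousands, 2 hundreds, 9 tens, 6 ones (place-value notation) → 3×1000 + 2×100 + 9×10 + 6 = 3296 (decimal)
Difference: |7308 - 3296| = 4012
4012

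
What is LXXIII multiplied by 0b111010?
Convert LXXIII (Roman numeral) → 50 + 10 + 10 + 1 + 1 + 1 = 73 (decimal)
Convert 0b111010 (binary) → 32 + 16 + 8 + 2 = 58 (decimal)
Compute 73 × 58 = 4234
4234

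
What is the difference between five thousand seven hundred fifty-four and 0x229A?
Convert five thousand seven hundred fifty-four (English words) → 5×1000 + 7×100 + 54 = 5754 (decimal)
Convert 0x229A (hexadecimal) → 2×4096 + 2×256 + 9×16 + 10 = 8858 (decimal)
Difference: |5754 - 8858| = 3104
3104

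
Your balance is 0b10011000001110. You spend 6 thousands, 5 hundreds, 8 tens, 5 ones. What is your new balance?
Convert 0b10011000001110 (binary) → 8192 + 1024 + 512 + 8 + 4 + 2 = 9742 (decimal)
Convert 6 thousands, 5 hundreds, 8 tens, 5 ones (place-value notation) → 6×1000 + 5×100 + 8×10 + 5 = 6585 (decimal)
Compute 9742 - 6585 = 3157
3157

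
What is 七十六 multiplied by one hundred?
Convert 七十六 (Chinese numeral) → 7×10 + 6 = 76 (decimal)
Convert one hundred (English words) → 1×100 = 100 (decimal)
Compute 76 × 100 = 7600
7600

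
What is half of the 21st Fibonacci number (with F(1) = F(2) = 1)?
The 21st Fibonacci number (with F(1) = F(2) = 1) = 10946
Compute 10946 ÷ 2 = 5473
5473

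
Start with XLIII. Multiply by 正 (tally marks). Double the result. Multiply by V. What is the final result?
Convert XLIII (Roman numeral) → 40 + 1 + 1 + 1 = 43 (decimal)
Start: 43
Convert 正 (tally marks) → 5 (decimal)
43 × 5 = 215
215 × 2 = 430
Convert V (Roman numeral) → 5 (decimal)
430 × 5 = 2150
2150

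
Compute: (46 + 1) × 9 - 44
Parentheses first: 46 + 1 = 47
Multiply: 47 × 9 = 423
Subtract: 423 - 44 = 379
379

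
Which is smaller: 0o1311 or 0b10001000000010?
Convert 0o1311 (octal) → 1×512 + 3×64 + 1×8 + 1 = 713 (decimal)
Convert 0b10001000000010 (binary) → 8192 + 512 + 2 = 8706 (decimal)
Compare 713 vs 8706: smaller = 713
713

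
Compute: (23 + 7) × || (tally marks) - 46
Convert || (tally marks) → 2 (decimal)
Expression in decimal: (23 + 7) × 2 - 46
Parentheses first: 23 + 7 = 30
Multiply: 30 × 2 = 60
Subtract: 60 - 46 = 14
14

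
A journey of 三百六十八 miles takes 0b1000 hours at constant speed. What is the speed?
Convert 三百六十八 (Chinese numeral) → 3×100 + 6×10 + 8 = 368 (decimal)
Convert 0b1000 (binary) → 8 (decimal)
Compute 368 ÷ 8 = 46
46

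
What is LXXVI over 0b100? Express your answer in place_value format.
Convert LXXVI (Roman numeral) → 50 + 10 + 10 + 5 + 1 = 76 (decimal)
Convert 0b100 (binary) → 4 (decimal)
Compute 76 ÷ 4 = 19
Convert 19 (decimal) → 19 = 1×10 + 9 → 1 ten, 9 ones (place-value notation)
1 ten, 9 ones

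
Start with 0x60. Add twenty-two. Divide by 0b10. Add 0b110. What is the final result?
Convert 0x60 (hexadecimal) → 6×16 = 96 (decimal)
Start: 96
Convert twenty-two (English words) → 22 (decimal)
96 + 22 = 118
Convert 0b10 (binary) → 2 (decimal)
118 ÷ 2 = 59
Convert 0b110 (binary) → 4 + 2 = 6 (decimal)
59 + 6 = 65
65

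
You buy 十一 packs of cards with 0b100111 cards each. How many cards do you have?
Convert 0b100111 (binary) → 32 + 4 + 2 + 1 = 39 (decimal)
Convert 十一 (Chinese numeral) → 1×10 + 1 = 11 (decimal)
Compute 39 × 11 = 429
429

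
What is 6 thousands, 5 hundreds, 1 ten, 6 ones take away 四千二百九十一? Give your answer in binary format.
Convert 6 thousands, 5 hundreds, 1 ten, 6 ones (place-value notation) → 6×1000 + 5×100 + 1×10 + 6 = 6516 (decimal)
Convert 四千二百九十一 (Chinese numeral) → 4×1000 + 2×100 + 9×10 + 1 = 4291 (decimal)
Compute 6516 - 4291 = 2225
Convert 2225 (decimal) → 2225 = 2048 + 128 + 32 + 16 + 1 → 0b100010110001 (binary)
0b100010110001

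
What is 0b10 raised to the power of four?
Convert 0b10 (binary) → 2 (decimal)
Convert four (English words) → 4 (decimal)
Compute 2 ^ 4 = 16
16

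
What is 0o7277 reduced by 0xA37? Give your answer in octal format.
Convert 0o7277 (octal) → 7×512 + 2×64 + 7×8 + 7 = 3775 (decimal)
Convert 0xA37 (hexadecimal) → 10×256 + 3×16 + 7 = 2615 (decimal)
Compute 3775 - 2615 = 1160
Convert 1160 (decimal) → 1160 = 2×512 + 2×64 + 1×8 → 0o2210 (octal)
0o2210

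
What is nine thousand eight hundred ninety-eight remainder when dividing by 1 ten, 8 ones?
Convert nine thousand eight hundred ninety-eight (English words) → 9×1000 + 8×100 + 98 = 9898 (decimal)
Convert 1 ten, 8 ones (place-value notation) → 1×10 + 8 = 18 (decimal)
Compute 9898 mod 18 = 16
16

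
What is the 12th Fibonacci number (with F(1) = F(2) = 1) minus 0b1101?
The 12th Fibonacci number (with F(1) = F(2) = 1): 1, 1, 2, 3, 5, 8, 13, 21, 34, 55, 89, 144 → 144
Convert 0b1101 (binary) → 8 + 4 + 1 = 13 (decimal)
Compute 144 - 13 = 131
131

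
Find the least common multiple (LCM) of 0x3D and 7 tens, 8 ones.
Convert 0x3D (hexadecimal) → 3×16 + 13 = 61 (decimal)
Convert 7 tens, 8 ones (place-value notation) → 7×10 + 8 = 78 (decimal)
Compute lcm(61, 78) = 4758
4758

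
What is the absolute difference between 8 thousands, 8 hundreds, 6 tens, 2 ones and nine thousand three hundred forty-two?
Convert 8 thousands, 8 hundreds, 6 tens, 2 ones (place-value notation) → 8×1000 + 8×100 + 6×10 + 2 = 8862 (decimal)
Convert nine thousand three hundred forty-two (English words) → 9×1000 + 3×100 + 42 = 9342 (decimal)
Compute |8862 - 9342| = 480
480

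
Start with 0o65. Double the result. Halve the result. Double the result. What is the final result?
Convert 0o65 (octal) → 6×8 + 5 = 53 (decimal)
Start: 53
53 × 2 = 106
106 ÷ 2 = 53
53 × 2 = 106
106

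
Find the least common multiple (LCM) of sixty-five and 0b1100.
Convert sixty-five (English words) → 65 (decimal)
Convert 0b1100 (binary) → 8 + 4 = 12 (decimal)
Compute lcm(65, 12) = 780
780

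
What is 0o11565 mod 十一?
Convert 0o11565 (octal) → 1×4096 + 1×512 + 5×64 + 6×8 + 5 = 4981 (decimal)
Convert 十一 (Chinese numeral) → 1×10 + 1 = 11 (decimal)
Compute 4981 mod 11 = 9
9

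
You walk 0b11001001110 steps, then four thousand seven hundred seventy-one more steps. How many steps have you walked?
Convert 0b11001001110 (binary) → 1024 + 512 + 64 + 8 + 4 + 2 = 1614 (decimal)
Convert four thousand seven hundred seventy-one (English words) → 4×1000 + 7×100 + 71 = 4771 (decimal)
Compute 1614 + 4771 = 6385
6385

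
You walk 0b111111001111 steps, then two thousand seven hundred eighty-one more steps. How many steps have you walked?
Convert 0b111111001111 (binary) → 2048 + 1024 + 512 + 256 + 128 + 64 + 8 + 4 + 2 + 1 = 4047 (decimal)
Convert two thousand seven hundred eighty-one (English words) → 2×1000 + 7×100 + 81 = 2781 (decimal)
Compute 4047 + 2781 = 6828
6828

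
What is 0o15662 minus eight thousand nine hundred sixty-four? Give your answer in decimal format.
Convert 0o15662 (octal) → 1×4096 + 5×512 + 6×64 + 6×8 + 2 = 7090 (decimal)
Convert eight thousand nine hundred sixty-four (English words) → 8×1000 + 9×100 + 64 = 8964 (decimal)
Compute 7090 - 8964 = -1874
-1874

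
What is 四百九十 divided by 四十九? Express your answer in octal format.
Convert 四百九十 (Chinese numeral) → 4×100 + 9×10 = 490 (decimal)
Convert 四十九 (Chinese numeral) → 4×10 + 9 = 49 (decimal)
Compute 490 ÷ 49 = 10
Convert 10 (decimal) → 10 = 1×8 + 2 → 0o12 (octal)
0o12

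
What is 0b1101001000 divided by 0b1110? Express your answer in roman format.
Convert 0b1101001000 (binary) → 512 + 256 + 64 + 8 = 840 (decimal)
Convert 0b1110 (binary) → 8 + 4 + 2 = 14 (decimal)
Compute 840 ÷ 14 = 60
Convert 60 (decimal) → 60 = 50 + 10 → LX (Roman numeral)
LX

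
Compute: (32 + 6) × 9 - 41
Parentheses first: 32 + 6 = 38
Multiply: 38 × 9 = 342
Subtract: 342 - 41 = 301
301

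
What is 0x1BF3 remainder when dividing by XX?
Convert 0x1BF3 (hexadecimal) → 1×4096 + 11×256 + 15×16 + 3 = 7155 (decimal)
Convert XX (Roman numeral) → 10 + 10 = 20 (decimal)
Compute 7155 mod 20 = 15
15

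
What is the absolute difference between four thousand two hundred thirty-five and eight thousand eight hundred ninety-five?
Convert four thousand two hundred thirty-five (English words) → 4×1000 + 2×100 + 35 = 4235 (decimal)
Convert eight thousand eight hundred ninety-five (English words) → 8×1000 + 8×100 + 95 = 8895 (decimal)
Compute |4235 - 8895| = 4660
4660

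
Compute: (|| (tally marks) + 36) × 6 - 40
Convert || (tally marks) → 2 (decimal)
Expression in decimal: (2 + 36) × 6 - 40
Parentheses first: 2 + 36 = 38
Multiply: 38 × 6 = 228
Subtract: 228 - 40 = 188
188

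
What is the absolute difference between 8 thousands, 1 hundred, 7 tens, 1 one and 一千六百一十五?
Convert 8 thousands, 1 hundred, 7 tens, 1 one (place-value notation) → 8×1000 + 1×100 + 7×10 + 1 = 8171 (decimal)
Convert 一千六百一十五 (Chinese numeral) → 1×1000 + 6×100 + 1×10 + 5 = 1615 (decimal)
Compute |8171 - 1615| = 6556
6556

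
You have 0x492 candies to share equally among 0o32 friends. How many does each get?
Convert 0x492 (hexadecimal) → 4×256 + 9×16 + 2 = 1170 (decimal)
Convert 0o32 (octal) → 3×8 + 2 = 26 (decimal)
Compute 1170 ÷ 26 = 45
45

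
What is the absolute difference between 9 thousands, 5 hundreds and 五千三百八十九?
Convert 9 thousands, 5 hundreds (place-value notation) → 9×1000 + 5×100 = 9500 (decimal)
Convert 五千三百八十九 (Chinese numeral) → 5×1000 + 3×100 + 8×10 + 9 = 5389 (decimal)
Compute |9500 - 5389| = 4111
4111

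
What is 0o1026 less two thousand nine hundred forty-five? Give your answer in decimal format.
Convert 0o1026 (octal) → 1×512 + 2×8 + 6 = 534 (decimal)
Convert two thousand nine hundred forty-five (English words) → 2×1000 + 9×100 + 45 = 2945 (decimal)
Compute 534 - 2945 = -2411
-2411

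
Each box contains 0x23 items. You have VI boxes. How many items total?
Convert 0x23 (hexadecimal) → 2×16 + 3 = 35 (decimal)
Convert VI (Roman numeral) → 5 + 1 = 6 (decimal)
Compute 35 × 6 = 210
210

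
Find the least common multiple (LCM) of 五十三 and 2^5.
Convert 五十三 (Chinese numeral) → 5×10 + 3 = 53 (decimal)
Convert 2^5 (power) → 32 (decimal)
Compute lcm(53, 32) = 1696
1696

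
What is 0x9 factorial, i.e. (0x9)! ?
Convert 0x9 (hexadecimal) → 9 (decimal)
Compute 9! = 362880
362880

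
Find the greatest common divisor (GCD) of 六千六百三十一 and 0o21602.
Convert 六千六百三十一 (Chinese numeral) → 6×1000 + 6×100 + 3×10 + 1 = 6631 (decimal)
Convert 0o21602 (octal) → 2×4096 + 1×512 + 6×64 + 2 = 9090 (decimal)
Compute gcd(6631, 9090) = 1
1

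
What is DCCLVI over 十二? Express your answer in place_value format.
Convert DCCLVI (Roman numeral) → 500 + 100 + 100 + 50 + 5 + 1 = 756 (decimal)
Convert 十二 (Chinese numeral) → 1×10 + 2 = 12 (decimal)
Compute 756 ÷ 12 = 63
Convert 63 (decimal) → 63 = 6×10 + 3 → 6 tens, 3 ones (place-value notation)
6 tens, 3 ones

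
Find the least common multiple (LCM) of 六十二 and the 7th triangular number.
Convert 六十二 (Chinese numeral) → 6×10 + 2 = 62 (decimal)
Convert the 7th triangular number (triangular index) → 7×8/2 = 28 (decimal)
Compute lcm(62, 28) = 868
868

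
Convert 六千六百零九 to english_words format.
Convert 六千六百零九 (Chinese numeral) → 6×1000 + 6×100 + 9 = 6609 (decimal)
Convert 6609 (decimal) → 6609 = 6×1000 + 6×100 + 9 → six thousand six hundred nine (English words)
six thousand six hundred nine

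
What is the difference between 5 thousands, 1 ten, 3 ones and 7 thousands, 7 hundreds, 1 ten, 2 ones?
Convert 5 thousands, 1 ten, 3 ones (place-value notation) → 5×1000 + 1×10 + 3 = 5013 (decimal)
Convert 7 thousands, 7 hundreds, 1 ten, 2 ones (place-value notation) → 7×1000 + 7×100 + 1×10 + 2 = 7712 (decimal)
Difference: |5013 - 7712| = 2699
2699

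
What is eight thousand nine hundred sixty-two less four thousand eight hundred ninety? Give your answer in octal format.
Convert eight thousand nine hundred sixty-two (English words) → 8×1000 + 9×100 + 62 = 8962 (decimal)
Convert four thousand eight hundred ninety (English words) → 4×1000 + 8×100 + 90 = 4890 (decimal)
Compute 8962 - 4890 = 4072
Convert 4072 (decimal) → 4072 = 7×512 + 7×64 + 5×8 → 0o7750 (octal)
0o7750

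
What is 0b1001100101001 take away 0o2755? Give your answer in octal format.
Convert 0b1001100101001 (binary) → 4096 + 512 + 256 + 32 + 8 + 1 = 4905 (decimal)
Convert 0o2755 (octal) → 2×512 + 7×64 + 5×8 + 5 = 1517 (decimal)
Compute 4905 - 1517 = 3388
Convert 3388 (decimal) → 3388 = 6×512 + 4×64 + 7×8 + 4 → 0o6474 (octal)
0o6474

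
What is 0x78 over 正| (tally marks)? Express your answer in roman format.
Convert 0x78 (hexadecimal) → 7×16 + 8 = 120 (decimal)
Convert 正| (tally marks) → 5 + 1 = 6 (decimal)
Compute 120 ÷ 6 = 20
Convert 20 (decimal) → 20 = 10 + 10 → XX (Roman numeral)
XX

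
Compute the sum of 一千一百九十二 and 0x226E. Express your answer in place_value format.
Convert 一千一百九十二 (Chinese numeral) → 1×1000 + 1×100 + 9×10 + 2 = 1192 (decimal)
Convert 0x226E (hexadecimal) → 2×4096 + 2×256 + 6×16 + 14 = 8814 (decimal)
Compute 1192 + 8814 = 10006
Convert 10006 (decimal) → 10006 = 10×1000 + 6 → 10 thousands, 6 ones (place-value notation)
10 thousands, 6 ones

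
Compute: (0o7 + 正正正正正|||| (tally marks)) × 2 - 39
Convert 0o7 (octal) → 7 (decimal)
Convert 正正正正正|||| (tally marks) → 5 + 5 + 5 + 5 + 5 + 4 = 29 (decimal)
Expression in decimal: (7 + 29) × 2 - 39
Parentheses first: 7 + 29 = 36
Multiply: 36 × 2 = 72
Subtract: 72 - 39 = 33
33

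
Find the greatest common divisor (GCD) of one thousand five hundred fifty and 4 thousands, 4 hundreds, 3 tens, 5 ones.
Convert one thousand five hundred fifty (English words) → 1×1000 + 5×100 + 50 = 1550 (decimal)
Convert 4 thousands, 4 hundreds, 3 tens, 5 ones (place-value notation) → 4×1000 + 4×100 + 3×10 + 5 = 4435 (decimal)
Compute gcd(1550, 4435) = 5
5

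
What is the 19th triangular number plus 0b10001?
The 19th triangular number = 19×20/2 = 190
Convert 0b10001 (binary) → 16 + 1 = 17 (decimal)
Compute 190 + 17 = 207
207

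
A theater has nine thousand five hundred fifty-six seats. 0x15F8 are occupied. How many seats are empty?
Convert nine thousand five hundred fifty-six (English words) → 9×1000 + 5×100 + 56 = 9556 (decimal)
Convert 0x15F8 (hexadecimal) → 1×4096 + 5×256 + 15×16 + 8 = 5624 (decimal)
Compute 9556 - 5624 = 3932
3932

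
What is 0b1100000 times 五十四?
Convert 0b1100000 (binary) → 64 + 32 = 96 (decimal)
Convert 五十四 (Chinese numeral) → 5×10 + 4 = 54 (decimal)
Compute 96 × 54 = 5184
5184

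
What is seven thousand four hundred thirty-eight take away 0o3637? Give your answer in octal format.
Convert seven thousand four hundred thirty-eight (English words) → 7×1000 + 4×100 + 38 = 7438 (decimal)
Convert 0o3637 (octal) → 3×512 + 6×64 + 3×8 + 7 = 1951 (decimal)
Compute 7438 - 1951 = 5487
Convert 5487 (decimal) → 5487 = 1×4096 + 2×512 + 5×64 + 5×8 + 7 → 0o12557 (octal)
0o12557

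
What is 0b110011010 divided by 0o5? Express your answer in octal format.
Convert 0b110011010 (binary) → 256 + 128 + 16 + 8 + 2 = 410 (decimal)
Convert 0o5 (octal) → 5 (decimal)
Compute 410 ÷ 5 = 82
Convert 82 (decimal) → 82 = 1×64 + 2×8 + 2 → 0o122 (octal)
0o122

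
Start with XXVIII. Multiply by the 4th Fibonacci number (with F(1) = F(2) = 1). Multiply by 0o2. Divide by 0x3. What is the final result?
Convert XXVIII (Roman numeral) → 10 + 10 + 5 + 1 + 1 + 1 = 28 (decimal)
Start: 28
Convert the 4th Fibonacci number (with F(1) = F(2) = 1) (Fibonacci index) → 1, 1, 2, 3 → 3 (decimal)
28 × 3 = 84
Convert 0o2 (octal) → 2 (decimal)
84 × 2 = 168
Convert 0x3 (hexadecimal) → 3 (decimal)
168 ÷ 3 = 56
56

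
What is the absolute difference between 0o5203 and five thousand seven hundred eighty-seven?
Convert 0o5203 (octal) → 5×512 + 2×64 + 3 = 2691 (decimal)
Convert five thousand seven hundred eighty-seven (English words) → 5×1000 + 7×100 + 87 = 5787 (decimal)
Compute |2691 - 5787| = 3096
3096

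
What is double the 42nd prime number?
The 42nd prime number = 181
Compute 181 × 2 = 362
362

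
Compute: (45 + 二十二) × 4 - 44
Convert 二十二 (Chinese numeral) → 2×10 + 2 = 22 (decimal)
Expression in decimal: (45 + 22) × 4 - 44
Parentheses first: 45 + 22 = 67
Multiply: 67 × 4 = 268
Subtract: 268 - 44 = 224
224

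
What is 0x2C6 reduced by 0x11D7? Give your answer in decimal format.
Convert 0x2C6 (hexadecimal) → 2×256 + 12×16 + 6 = 710 (decimal)
Convert 0x11D7 (hexadecimal) → 1×4096 + 1×256 + 13×16 + 7 = 4567 (decimal)
Compute 710 - 4567 = -3857
-3857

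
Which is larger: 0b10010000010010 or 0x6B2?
Convert 0b10010000010010 (binary) → 8192 + 1024 + 16 + 2 = 9234 (decimal)
Convert 0x6B2 (hexadecimal) → 6×256 + 11×16 + 2 = 1714 (decimal)
Compare 9234 vs 1714: larger = 9234
9234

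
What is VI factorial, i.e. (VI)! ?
Convert VI (Roman numeral) → 5 + 1 = 6 (decimal)
Compute 6! = 720
720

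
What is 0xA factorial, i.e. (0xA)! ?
Convert 0xA (hexadecimal) → 10 (decimal)
Compute 10! = 3628800
3628800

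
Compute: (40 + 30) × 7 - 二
Convert 二 (Chinese numeral) → 2 (decimal)
Expression in decimal: (40 + 30) × 7 - 2
Parentheses first: 40 + 30 = 70
Multiply: 70 × 7 = 490
Subtract: 490 - 2 = 488
488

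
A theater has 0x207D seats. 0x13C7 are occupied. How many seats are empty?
Convert 0x207D (hexadecimal) → 2×4096 + 7×16 + 13 = 8317 (decimal)
Convert 0x13C7 (hexadecimal) → 1×4096 + 3×256 + 12×16 + 7 = 5063 (decimal)
Compute 8317 - 5063 = 3254
3254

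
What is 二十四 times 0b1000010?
Convert 二十四 (Chinese numeral) → 2×10 + 4 = 24 (decimal)
Convert 0b1000010 (binary) → 64 + 2 = 66 (decimal)
Compute 24 × 66 = 1584
1584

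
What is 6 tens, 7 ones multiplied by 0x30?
Convert 6 tens, 7 ones (place-value notation) → 6×10 + 7 = 67 (decimal)
Convert 0x30 (hexadecimal) → 3×16 = 48 (decimal)
Compute 67 × 48 = 3216
3216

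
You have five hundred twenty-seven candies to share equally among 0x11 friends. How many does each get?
Convert five hundred twenty-seven (English words) → 5×100 + 27 = 527 (decimal)
Convert 0x11 (hexadecimal) → 1×16 + 1 = 17 (decimal)
Compute 527 ÷ 17 = 31
31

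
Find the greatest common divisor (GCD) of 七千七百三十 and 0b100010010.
Convert 七千七百三十 (Chinese numeral) → 7×1000 + 7×100 + 3×10 = 7730 (decimal)
Convert 0b100010010 (binary) → 256 + 16 + 2 = 274 (decimal)
Compute gcd(7730, 274) = 2
2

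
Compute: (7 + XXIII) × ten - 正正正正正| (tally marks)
Convert XXIII (Roman numeral) → 10 + 10 + 1 + 1 + 1 = 23 (decimal)
Convert ten (English words) → 10 (decimal)
Convert 正正正正正| (tally marks) → 5 + 5 + 5 + 5 + 5 + 1 = 26 (decimal)
Expression in decimal: (7 + 23) × 10 - 26
Parentheses first: 7 + 23 = 30
Multiply: 30 × 10 = 300
Subtract: 300 - 26 = 274
274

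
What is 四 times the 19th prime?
Convert 四 (Chinese numeral) → 4 (decimal)
Convert the 19th prime (prime index) → 67 (decimal)
Compute 4 × 67 = 268
268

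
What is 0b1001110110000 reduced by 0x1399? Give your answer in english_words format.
Convert 0b1001110110000 (binary) → 4096 + 512 + 256 + 128 + 32 + 16 = 5040 (decimal)
Convert 0x1399 (hexadecimal) → 1×4096 + 3×256 + 9×16 + 9 = 5017 (decimal)
Compute 5040 - 5017 = 23
Convert 23 (decimal) → twenty-three (English words)
twenty-three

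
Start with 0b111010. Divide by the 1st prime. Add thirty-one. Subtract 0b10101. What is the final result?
Convert 0b111010 (binary) → 32 + 16 + 8 + 2 = 58 (decimal)
Start: 58
Convert the 1st prime (prime index) → 2 (decimal)
58 ÷ 2 = 29
Convert thirty-one (English words) → 31 (decimal)
29 + 31 = 60
Convert 0b10101 (binary) → 16 + 4 + 1 = 21 (decimal)
60 - 21 = 39
39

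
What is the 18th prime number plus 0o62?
The 18th prime number = 61
Convert 0o62 (octal) → 6×8 + 2 = 50 (decimal)
Compute 61 + 50 = 111
111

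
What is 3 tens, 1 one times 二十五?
Convert 3 tens, 1 one (place-value notation) → 3×10 + 1 = 31 (decimal)
Convert 二十五 (Chinese numeral) → 2×10 + 5 = 25 (decimal)
Compute 31 × 25 = 775
775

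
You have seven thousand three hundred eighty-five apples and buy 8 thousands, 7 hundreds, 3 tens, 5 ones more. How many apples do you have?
Convert seven thousand three hundred eighty-five (English words) → 7×1000 + 3×100 + 85 = 7385 (decimal)
Convert 8 thousands, 7 hundreds, 3 tens, 5 ones (place-value notation) → 8×1000 + 7×100 + 3×10 + 5 = 8735 (decimal)
Compute 7385 + 8735 = 16120
16120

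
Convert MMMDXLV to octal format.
Convert MMMDXLV (Roman numeral) → 1000 + 1000 + 1000 + 500 + 40 + 5 = 3545 (decimal)
Convert 3545 (decimal) → 3545 = 6×512 + 7×64 + 3×8 + 1 → 0o6731 (octal)
0o6731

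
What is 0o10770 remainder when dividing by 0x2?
Convert 0o10770 (octal) → 1×4096 + 7×64 + 7×8 = 4600 (decimal)
Convert 0x2 (hexadecimal) → 2 (decimal)
Compute 4600 mod 2 = 0
0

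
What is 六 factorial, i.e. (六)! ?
Convert 六 (Chinese numeral) → 6 (decimal)
Compute 6! = 720
720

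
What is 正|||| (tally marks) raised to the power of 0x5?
Convert 正|||| (tally marks) → 5 + 4 = 9 (decimal)
Convert 0x5 (hexadecimal) → 5 (decimal)
Compute 9 ^ 5 = 59049
59049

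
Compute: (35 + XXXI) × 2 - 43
Convert XXXI (Roman numeral) → 10 + 10 + 10 + 1 = 31 (decimal)
Expression in decimal: (35 + 31) × 2 - 43
Parentheses first: 35 + 31 = 66
Multiply: 66 × 2 = 132
Subtract: 132 - 43 = 89
89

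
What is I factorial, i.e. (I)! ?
Convert I (Roman numeral) → 1 (decimal)
Compute 1! = 1
1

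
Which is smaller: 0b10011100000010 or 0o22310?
Convert 0b10011100000010 (binary) → 8192 + 1024 + 512 + 256 + 2 = 9986 (decimal)
Convert 0o22310 (octal) → 2×4096 + 2×512 + 3×64 + 1×8 = 9416 (decimal)
Compare 9986 vs 9416: smaller = 9416
9416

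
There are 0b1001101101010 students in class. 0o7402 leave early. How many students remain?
Convert 0b1001101101010 (binary) → 4096 + 512 + 256 + 64 + 32 + 8 + 2 = 4970 (decimal)
Convert 0o7402 (octal) → 7×512 + 4×64 + 2 = 3842 (decimal)
Compute 4970 - 3842 = 1128
1128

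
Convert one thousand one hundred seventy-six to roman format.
Convert one thousand one hundred seventy-six (English words) → 1×1000 + 1×100 + 76 = 1176 (decimal)
Convert 1176 (decimal) → 1176 = 1000 + 100 + 50 + 10 + 10 + 5 + 1 → MCLXXVI (Roman numeral)
MCLXXVI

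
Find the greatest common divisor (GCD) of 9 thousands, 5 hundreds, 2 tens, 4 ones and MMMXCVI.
Convert 9 thousands, 5 hundreds, 2 tens, 4 ones (place-value notation) → 9×1000 + 5×100 + 2×10 + 4 = 9524 (decimal)
Convert MMMXCVI (Roman numeral) → 1000 + 1000 + 1000 + 90 + 5 + 1 = 3096 (decimal)
Compute gcd(9524, 3096) = 4
4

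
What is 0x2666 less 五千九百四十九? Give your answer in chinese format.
Convert 0x2666 (hexadecimal) → 2×4096 + 6×256 + 6×16 + 6 = 9830 (decimal)
Convert 五千九百四十九 (Chinese numeral) → 5×1000 + 9×100 + 4×10 + 9 = 5949 (decimal)
Compute 9830 - 5949 = 3881
Convert 3881 (decimal) → 3881 = 3×1000 + 8×100 + 8×10 + 1 → 三千八百八十一 (Chinese numeral)
三千八百八十一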